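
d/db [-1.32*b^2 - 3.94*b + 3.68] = -2.64*b - 3.94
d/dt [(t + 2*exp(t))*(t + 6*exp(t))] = 8*t*exp(t) + 2*t + 24*exp(2*t) + 8*exp(t)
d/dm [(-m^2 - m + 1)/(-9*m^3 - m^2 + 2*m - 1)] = ((2*m + 1)*(9*m^3 + m^2 - 2*m + 1) - (m^2 + m - 1)*(27*m^2 + 2*m - 2))/(9*m^3 + m^2 - 2*m + 1)^2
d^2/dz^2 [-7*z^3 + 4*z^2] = 8 - 42*z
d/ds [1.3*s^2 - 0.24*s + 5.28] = 2.6*s - 0.24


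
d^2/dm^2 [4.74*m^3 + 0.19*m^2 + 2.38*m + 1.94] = 28.44*m + 0.38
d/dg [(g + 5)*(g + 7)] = 2*g + 12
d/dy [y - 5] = 1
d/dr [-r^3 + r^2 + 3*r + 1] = -3*r^2 + 2*r + 3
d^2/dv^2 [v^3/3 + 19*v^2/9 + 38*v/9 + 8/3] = 2*v + 38/9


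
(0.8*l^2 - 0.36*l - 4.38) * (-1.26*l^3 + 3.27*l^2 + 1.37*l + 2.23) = -1.008*l^5 + 3.0696*l^4 + 5.4376*l^3 - 13.0318*l^2 - 6.8034*l - 9.7674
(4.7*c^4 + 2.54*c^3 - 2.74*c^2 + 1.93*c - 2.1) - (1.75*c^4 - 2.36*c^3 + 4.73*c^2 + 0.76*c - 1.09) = 2.95*c^4 + 4.9*c^3 - 7.47*c^2 + 1.17*c - 1.01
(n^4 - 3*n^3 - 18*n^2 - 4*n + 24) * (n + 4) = n^5 + n^4 - 30*n^3 - 76*n^2 + 8*n + 96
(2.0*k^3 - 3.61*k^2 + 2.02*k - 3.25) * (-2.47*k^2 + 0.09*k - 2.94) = -4.94*k^5 + 9.0967*k^4 - 11.1943*k^3 + 18.8227*k^2 - 6.2313*k + 9.555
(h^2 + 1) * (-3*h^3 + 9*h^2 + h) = -3*h^5 + 9*h^4 - 2*h^3 + 9*h^2 + h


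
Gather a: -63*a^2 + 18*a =-63*a^2 + 18*a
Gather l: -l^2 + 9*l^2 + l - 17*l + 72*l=8*l^2 + 56*l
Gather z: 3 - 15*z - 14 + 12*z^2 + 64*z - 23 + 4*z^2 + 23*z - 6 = 16*z^2 + 72*z - 40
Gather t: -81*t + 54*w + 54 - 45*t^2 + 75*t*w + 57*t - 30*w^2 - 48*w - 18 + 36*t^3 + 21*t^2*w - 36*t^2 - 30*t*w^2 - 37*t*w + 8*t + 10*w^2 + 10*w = 36*t^3 + t^2*(21*w - 81) + t*(-30*w^2 + 38*w - 16) - 20*w^2 + 16*w + 36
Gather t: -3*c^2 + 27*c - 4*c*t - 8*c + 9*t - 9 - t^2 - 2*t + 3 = -3*c^2 + 19*c - t^2 + t*(7 - 4*c) - 6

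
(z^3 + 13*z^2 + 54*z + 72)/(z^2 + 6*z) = z + 7 + 12/z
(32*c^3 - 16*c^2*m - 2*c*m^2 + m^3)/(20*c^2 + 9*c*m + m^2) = (8*c^2 - 6*c*m + m^2)/(5*c + m)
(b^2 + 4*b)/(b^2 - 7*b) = (b + 4)/(b - 7)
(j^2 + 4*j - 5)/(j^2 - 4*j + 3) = (j + 5)/(j - 3)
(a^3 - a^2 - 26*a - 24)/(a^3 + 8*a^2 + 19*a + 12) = (a - 6)/(a + 3)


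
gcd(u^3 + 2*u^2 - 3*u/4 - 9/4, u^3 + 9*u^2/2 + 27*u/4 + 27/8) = u^2 + 3*u + 9/4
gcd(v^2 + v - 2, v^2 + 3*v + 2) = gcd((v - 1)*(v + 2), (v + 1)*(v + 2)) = v + 2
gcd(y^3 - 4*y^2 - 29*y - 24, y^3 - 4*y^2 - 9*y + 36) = y + 3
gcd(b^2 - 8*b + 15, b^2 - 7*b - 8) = 1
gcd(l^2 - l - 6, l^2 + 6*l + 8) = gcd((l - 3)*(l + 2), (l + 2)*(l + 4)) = l + 2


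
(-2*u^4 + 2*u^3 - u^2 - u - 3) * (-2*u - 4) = 4*u^5 + 4*u^4 - 6*u^3 + 6*u^2 + 10*u + 12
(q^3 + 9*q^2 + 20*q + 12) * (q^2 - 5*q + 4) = q^5 + 4*q^4 - 21*q^3 - 52*q^2 + 20*q + 48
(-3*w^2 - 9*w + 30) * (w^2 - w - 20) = -3*w^4 - 6*w^3 + 99*w^2 + 150*w - 600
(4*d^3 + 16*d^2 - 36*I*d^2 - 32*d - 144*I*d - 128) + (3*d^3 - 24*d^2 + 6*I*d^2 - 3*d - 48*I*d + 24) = 7*d^3 - 8*d^2 - 30*I*d^2 - 35*d - 192*I*d - 104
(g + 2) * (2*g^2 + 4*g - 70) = 2*g^3 + 8*g^2 - 62*g - 140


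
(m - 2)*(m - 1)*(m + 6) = m^3 + 3*m^2 - 16*m + 12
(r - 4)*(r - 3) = r^2 - 7*r + 12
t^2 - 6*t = t*(t - 6)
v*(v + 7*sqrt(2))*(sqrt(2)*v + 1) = sqrt(2)*v^3 + 15*v^2 + 7*sqrt(2)*v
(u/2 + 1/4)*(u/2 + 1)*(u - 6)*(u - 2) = u^4/4 - 11*u^3/8 - 7*u^2/4 + 11*u/2 + 3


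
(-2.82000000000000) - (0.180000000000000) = -3.00000000000000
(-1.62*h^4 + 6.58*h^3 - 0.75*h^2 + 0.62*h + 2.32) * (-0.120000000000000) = 0.1944*h^4 - 0.7896*h^3 + 0.09*h^2 - 0.0744*h - 0.2784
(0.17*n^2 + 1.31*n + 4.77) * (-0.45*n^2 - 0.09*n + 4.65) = -0.0765*n^4 - 0.6048*n^3 - 1.4739*n^2 + 5.6622*n + 22.1805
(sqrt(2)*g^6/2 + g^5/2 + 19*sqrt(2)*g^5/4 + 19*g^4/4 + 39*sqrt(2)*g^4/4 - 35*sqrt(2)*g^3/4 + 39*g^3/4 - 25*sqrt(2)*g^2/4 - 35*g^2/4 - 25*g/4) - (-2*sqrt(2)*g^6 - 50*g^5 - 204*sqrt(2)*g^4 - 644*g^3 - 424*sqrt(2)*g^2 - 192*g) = 5*sqrt(2)*g^6/2 + 19*sqrt(2)*g^5/4 + 101*g^5/2 + 19*g^4/4 + 855*sqrt(2)*g^4/4 - 35*sqrt(2)*g^3/4 + 2615*g^3/4 - 35*g^2/4 + 1671*sqrt(2)*g^2/4 + 743*g/4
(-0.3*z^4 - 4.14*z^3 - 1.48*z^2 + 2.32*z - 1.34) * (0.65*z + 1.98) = -0.195*z^5 - 3.285*z^4 - 9.1592*z^3 - 1.4224*z^2 + 3.7226*z - 2.6532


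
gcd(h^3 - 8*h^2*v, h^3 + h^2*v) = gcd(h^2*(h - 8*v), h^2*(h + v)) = h^2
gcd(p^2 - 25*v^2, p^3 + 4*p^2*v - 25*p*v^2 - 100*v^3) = p^2 - 25*v^2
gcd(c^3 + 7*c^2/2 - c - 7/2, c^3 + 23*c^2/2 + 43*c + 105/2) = c + 7/2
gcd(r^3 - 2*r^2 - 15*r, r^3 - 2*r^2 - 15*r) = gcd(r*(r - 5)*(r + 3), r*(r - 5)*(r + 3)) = r^3 - 2*r^2 - 15*r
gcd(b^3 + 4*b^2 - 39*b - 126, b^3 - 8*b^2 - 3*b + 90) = b^2 - 3*b - 18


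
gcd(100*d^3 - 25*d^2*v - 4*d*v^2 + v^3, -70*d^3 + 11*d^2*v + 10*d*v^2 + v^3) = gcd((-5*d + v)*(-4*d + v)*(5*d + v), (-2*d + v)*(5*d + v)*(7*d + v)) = 5*d + v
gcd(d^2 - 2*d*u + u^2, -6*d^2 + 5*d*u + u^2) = -d + u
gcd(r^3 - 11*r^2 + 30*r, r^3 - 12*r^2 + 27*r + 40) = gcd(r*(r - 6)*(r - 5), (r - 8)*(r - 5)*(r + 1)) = r - 5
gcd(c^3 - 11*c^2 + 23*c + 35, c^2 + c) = c + 1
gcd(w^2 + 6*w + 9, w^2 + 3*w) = w + 3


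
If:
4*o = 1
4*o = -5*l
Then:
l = -1/5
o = 1/4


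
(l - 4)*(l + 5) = l^2 + l - 20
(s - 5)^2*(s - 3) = s^3 - 13*s^2 + 55*s - 75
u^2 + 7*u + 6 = (u + 1)*(u + 6)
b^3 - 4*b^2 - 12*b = b*(b - 6)*(b + 2)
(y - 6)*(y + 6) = y^2 - 36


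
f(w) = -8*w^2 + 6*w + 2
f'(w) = 6 - 16*w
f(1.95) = -16.72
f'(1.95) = -25.20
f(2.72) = -40.87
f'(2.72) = -37.52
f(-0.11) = 1.24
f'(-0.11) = 7.76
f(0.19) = 2.85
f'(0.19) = 2.96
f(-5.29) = -253.61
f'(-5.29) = 90.64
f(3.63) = -81.64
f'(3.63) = -52.08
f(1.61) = -9.08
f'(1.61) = -19.76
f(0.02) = 2.12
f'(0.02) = 5.68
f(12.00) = -1078.00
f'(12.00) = -186.00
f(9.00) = -592.00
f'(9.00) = -138.00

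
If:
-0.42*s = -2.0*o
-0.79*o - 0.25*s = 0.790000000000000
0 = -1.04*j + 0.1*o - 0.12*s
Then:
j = 0.18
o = -0.40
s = -1.90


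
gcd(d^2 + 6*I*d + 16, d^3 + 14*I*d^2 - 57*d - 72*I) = d + 8*I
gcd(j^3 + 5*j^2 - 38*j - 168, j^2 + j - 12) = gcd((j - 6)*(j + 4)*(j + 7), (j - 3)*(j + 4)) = j + 4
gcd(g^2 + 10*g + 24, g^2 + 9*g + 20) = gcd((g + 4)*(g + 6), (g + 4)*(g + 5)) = g + 4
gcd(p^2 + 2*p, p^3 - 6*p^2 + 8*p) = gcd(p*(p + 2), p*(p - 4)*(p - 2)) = p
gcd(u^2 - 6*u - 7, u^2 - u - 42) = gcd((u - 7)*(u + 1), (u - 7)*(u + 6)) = u - 7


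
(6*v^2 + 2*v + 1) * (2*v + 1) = 12*v^3 + 10*v^2 + 4*v + 1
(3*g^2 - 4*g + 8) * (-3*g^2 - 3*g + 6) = -9*g^4 + 3*g^3 + 6*g^2 - 48*g + 48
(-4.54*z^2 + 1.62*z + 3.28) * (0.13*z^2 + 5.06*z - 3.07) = -0.5902*z^4 - 22.7618*z^3 + 22.5614*z^2 + 11.6234*z - 10.0696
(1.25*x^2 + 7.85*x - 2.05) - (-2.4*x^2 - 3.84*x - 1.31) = 3.65*x^2 + 11.69*x - 0.74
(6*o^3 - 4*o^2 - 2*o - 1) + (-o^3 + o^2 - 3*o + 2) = 5*o^3 - 3*o^2 - 5*o + 1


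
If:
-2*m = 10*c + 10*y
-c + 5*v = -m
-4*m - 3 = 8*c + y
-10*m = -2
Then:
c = -94/175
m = 1/5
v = -129/875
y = 87/175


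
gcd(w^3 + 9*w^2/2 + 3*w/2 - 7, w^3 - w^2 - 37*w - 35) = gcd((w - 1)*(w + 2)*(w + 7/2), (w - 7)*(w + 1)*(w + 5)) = 1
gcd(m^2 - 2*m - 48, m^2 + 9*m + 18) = m + 6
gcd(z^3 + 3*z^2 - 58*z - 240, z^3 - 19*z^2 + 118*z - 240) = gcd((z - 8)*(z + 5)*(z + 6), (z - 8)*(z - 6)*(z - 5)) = z - 8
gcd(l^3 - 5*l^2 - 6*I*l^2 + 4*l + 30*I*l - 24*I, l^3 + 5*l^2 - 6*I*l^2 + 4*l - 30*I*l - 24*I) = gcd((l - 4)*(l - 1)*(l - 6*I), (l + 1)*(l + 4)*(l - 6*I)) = l - 6*I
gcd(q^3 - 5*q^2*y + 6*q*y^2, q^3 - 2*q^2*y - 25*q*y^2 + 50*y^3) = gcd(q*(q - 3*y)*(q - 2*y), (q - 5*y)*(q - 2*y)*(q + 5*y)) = -q + 2*y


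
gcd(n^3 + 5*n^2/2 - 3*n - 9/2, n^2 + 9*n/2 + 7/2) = n + 1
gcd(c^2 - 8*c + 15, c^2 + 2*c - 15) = c - 3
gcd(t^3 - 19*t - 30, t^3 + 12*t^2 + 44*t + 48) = t + 2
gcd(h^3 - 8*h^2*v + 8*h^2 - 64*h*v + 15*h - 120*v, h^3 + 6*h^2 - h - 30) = h^2 + 8*h + 15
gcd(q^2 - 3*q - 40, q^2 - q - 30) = q + 5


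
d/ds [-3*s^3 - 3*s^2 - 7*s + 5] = -9*s^2 - 6*s - 7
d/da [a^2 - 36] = 2*a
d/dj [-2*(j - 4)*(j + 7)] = -4*j - 6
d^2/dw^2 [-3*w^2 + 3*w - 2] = -6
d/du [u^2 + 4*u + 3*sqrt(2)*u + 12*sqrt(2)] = 2*u + 4 + 3*sqrt(2)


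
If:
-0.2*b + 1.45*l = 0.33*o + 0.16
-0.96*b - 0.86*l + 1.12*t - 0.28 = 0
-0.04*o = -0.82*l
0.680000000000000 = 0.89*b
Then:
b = 0.76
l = -0.06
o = -1.21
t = 0.86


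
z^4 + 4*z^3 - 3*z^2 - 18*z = z*(z - 2)*(z + 3)^2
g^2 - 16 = (g - 4)*(g + 4)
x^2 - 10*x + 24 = (x - 6)*(x - 4)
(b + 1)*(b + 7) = b^2 + 8*b + 7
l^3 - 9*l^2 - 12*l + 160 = (l - 8)*(l - 5)*(l + 4)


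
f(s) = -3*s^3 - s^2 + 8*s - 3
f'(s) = -9*s^2 - 2*s + 8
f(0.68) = 1.03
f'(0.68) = 2.48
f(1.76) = -8.37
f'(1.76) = -23.40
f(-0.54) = -7.14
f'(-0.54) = 6.46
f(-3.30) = 67.52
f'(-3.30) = -83.41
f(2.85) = -57.77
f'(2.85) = -70.80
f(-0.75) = -8.30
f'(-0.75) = 4.44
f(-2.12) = 4.13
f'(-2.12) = -28.21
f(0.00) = -3.00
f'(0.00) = 8.00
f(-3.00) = 45.00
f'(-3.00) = -67.00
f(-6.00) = 561.00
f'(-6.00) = -304.00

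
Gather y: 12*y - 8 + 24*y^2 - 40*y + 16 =24*y^2 - 28*y + 8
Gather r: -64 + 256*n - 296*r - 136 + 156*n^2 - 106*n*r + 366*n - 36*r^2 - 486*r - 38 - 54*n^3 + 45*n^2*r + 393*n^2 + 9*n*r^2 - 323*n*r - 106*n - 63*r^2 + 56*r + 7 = -54*n^3 + 549*n^2 + 516*n + r^2*(9*n - 99) + r*(45*n^2 - 429*n - 726) - 231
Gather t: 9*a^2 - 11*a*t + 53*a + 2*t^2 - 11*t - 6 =9*a^2 + 53*a + 2*t^2 + t*(-11*a - 11) - 6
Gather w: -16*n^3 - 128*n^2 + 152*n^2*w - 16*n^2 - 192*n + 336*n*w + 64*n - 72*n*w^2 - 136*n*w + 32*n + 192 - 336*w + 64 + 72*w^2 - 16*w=-16*n^3 - 144*n^2 - 96*n + w^2*(72 - 72*n) + w*(152*n^2 + 200*n - 352) + 256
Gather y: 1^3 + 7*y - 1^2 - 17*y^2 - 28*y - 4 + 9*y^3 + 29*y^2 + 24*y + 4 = 9*y^3 + 12*y^2 + 3*y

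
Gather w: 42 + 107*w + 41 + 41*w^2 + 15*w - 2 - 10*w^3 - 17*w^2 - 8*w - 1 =-10*w^3 + 24*w^2 + 114*w + 80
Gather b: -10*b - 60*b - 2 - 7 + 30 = 21 - 70*b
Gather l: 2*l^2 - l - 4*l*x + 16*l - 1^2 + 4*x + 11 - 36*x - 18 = 2*l^2 + l*(15 - 4*x) - 32*x - 8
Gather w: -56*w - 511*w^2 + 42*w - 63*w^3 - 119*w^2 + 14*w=-63*w^3 - 630*w^2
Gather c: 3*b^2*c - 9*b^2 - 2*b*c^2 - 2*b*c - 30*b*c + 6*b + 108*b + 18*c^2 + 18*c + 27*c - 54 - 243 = -9*b^2 + 114*b + c^2*(18 - 2*b) + c*(3*b^2 - 32*b + 45) - 297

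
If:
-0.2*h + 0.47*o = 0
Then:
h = 2.35*o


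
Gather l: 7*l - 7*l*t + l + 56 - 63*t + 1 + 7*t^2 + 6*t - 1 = l*(8 - 7*t) + 7*t^2 - 57*t + 56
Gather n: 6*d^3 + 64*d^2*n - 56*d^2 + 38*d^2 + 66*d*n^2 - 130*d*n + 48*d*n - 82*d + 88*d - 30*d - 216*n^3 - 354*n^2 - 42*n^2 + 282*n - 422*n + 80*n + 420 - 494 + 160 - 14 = 6*d^3 - 18*d^2 - 24*d - 216*n^3 + n^2*(66*d - 396) + n*(64*d^2 - 82*d - 60) + 72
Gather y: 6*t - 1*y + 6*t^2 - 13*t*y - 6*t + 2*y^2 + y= 6*t^2 - 13*t*y + 2*y^2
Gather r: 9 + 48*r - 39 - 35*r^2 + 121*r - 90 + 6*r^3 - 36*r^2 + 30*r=6*r^3 - 71*r^2 + 199*r - 120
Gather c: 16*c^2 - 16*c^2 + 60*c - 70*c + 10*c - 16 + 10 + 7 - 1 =0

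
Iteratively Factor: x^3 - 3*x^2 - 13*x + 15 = (x - 5)*(x^2 + 2*x - 3) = (x - 5)*(x - 1)*(x + 3)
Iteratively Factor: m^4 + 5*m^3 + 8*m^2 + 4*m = (m + 2)*(m^3 + 3*m^2 + 2*m) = m*(m + 2)*(m^2 + 3*m + 2) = m*(m + 2)^2*(m + 1)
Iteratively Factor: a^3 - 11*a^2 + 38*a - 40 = (a - 2)*(a^2 - 9*a + 20) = (a - 4)*(a - 2)*(a - 5)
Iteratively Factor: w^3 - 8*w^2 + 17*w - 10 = (w - 5)*(w^2 - 3*w + 2) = (w - 5)*(w - 2)*(w - 1)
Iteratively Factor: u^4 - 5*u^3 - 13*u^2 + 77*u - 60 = (u - 3)*(u^3 - 2*u^2 - 19*u + 20) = (u - 5)*(u - 3)*(u^2 + 3*u - 4) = (u - 5)*(u - 3)*(u - 1)*(u + 4)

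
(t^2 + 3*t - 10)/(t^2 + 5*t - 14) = (t + 5)/(t + 7)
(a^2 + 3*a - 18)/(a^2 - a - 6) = (a + 6)/(a + 2)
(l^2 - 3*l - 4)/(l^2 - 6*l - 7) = (l - 4)/(l - 7)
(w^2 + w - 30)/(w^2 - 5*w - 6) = (-w^2 - w + 30)/(-w^2 + 5*w + 6)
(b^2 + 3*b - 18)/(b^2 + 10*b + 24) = (b - 3)/(b + 4)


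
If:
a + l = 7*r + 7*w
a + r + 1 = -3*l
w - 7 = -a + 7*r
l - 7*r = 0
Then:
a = 343/75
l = -133/75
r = -19/75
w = 49/75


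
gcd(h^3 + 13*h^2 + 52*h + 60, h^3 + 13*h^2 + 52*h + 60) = h^3 + 13*h^2 + 52*h + 60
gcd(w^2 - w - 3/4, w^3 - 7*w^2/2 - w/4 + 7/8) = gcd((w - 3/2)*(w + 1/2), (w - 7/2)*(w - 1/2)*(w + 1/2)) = w + 1/2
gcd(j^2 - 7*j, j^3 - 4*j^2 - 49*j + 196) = j - 7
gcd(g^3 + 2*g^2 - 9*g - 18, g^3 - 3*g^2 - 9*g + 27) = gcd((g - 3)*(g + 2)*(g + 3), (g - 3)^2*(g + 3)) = g^2 - 9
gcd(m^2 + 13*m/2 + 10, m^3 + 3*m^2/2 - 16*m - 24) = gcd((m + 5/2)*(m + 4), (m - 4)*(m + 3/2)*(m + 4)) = m + 4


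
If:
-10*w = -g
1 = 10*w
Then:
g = 1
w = 1/10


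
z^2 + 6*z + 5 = (z + 1)*(z + 5)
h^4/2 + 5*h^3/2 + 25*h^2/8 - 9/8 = (h/2 + 1/2)*(h - 1/2)*(h + 3/2)*(h + 3)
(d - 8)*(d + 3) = d^2 - 5*d - 24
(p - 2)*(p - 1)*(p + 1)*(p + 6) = p^4 + 4*p^3 - 13*p^2 - 4*p + 12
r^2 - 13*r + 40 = (r - 8)*(r - 5)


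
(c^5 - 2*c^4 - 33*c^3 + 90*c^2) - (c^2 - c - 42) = c^5 - 2*c^4 - 33*c^3 + 89*c^2 + c + 42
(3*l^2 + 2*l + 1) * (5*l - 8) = 15*l^3 - 14*l^2 - 11*l - 8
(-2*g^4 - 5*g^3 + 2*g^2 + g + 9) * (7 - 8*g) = 16*g^5 + 26*g^4 - 51*g^3 + 6*g^2 - 65*g + 63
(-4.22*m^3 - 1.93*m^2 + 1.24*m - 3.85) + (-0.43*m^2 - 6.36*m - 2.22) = -4.22*m^3 - 2.36*m^2 - 5.12*m - 6.07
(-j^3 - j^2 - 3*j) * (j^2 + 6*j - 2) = -j^5 - 7*j^4 - 7*j^3 - 16*j^2 + 6*j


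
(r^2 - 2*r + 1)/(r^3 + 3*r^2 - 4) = (r - 1)/(r^2 + 4*r + 4)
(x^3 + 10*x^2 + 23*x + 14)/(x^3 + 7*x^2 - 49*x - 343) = (x^2 + 3*x + 2)/(x^2 - 49)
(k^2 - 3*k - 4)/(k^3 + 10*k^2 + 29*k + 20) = (k - 4)/(k^2 + 9*k + 20)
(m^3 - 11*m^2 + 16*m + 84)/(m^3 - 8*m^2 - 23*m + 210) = (m + 2)/(m + 5)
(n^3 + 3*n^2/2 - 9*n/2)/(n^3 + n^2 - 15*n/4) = 2*(n + 3)/(2*n + 5)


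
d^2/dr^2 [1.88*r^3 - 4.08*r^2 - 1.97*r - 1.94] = 11.28*r - 8.16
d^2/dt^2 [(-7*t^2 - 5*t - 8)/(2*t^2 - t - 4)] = 4*(-17*t^3 - 132*t^2 - 36*t - 82)/(8*t^6 - 12*t^5 - 42*t^4 + 47*t^3 + 84*t^2 - 48*t - 64)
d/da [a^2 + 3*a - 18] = 2*a + 3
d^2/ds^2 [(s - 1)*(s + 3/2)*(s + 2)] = 6*s + 5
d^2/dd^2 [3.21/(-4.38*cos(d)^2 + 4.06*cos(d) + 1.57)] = (-246.327696*(1 - cos(d)^2)^2 + 171.248364*cos(d)^3 - 264.371748*cos(d)^2 - 322.035546*cos(d) + 396.30018)/(-4.38*cos(d)^2 + 4.06*cos(d) + 1.57)^3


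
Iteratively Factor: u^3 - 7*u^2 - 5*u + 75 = (u - 5)*(u^2 - 2*u - 15) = (u - 5)^2*(u + 3)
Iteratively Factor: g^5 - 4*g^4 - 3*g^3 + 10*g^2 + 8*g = (g + 1)*(g^4 - 5*g^3 + 2*g^2 + 8*g) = (g + 1)^2*(g^3 - 6*g^2 + 8*g) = (g - 4)*(g + 1)^2*(g^2 - 2*g) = (g - 4)*(g - 2)*(g + 1)^2*(g)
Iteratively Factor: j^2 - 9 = (j - 3)*(j + 3)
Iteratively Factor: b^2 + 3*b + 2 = (b + 2)*(b + 1)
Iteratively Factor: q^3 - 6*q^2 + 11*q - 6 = (q - 2)*(q^2 - 4*q + 3) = (q - 3)*(q - 2)*(q - 1)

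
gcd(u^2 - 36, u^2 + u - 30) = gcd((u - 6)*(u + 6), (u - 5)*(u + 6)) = u + 6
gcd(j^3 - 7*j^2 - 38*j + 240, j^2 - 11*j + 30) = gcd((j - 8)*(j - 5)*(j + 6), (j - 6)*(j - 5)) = j - 5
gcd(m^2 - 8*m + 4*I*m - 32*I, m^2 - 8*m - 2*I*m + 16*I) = m - 8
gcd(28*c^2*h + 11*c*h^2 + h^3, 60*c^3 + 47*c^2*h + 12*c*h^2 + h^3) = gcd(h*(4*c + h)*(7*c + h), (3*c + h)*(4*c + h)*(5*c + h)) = 4*c + h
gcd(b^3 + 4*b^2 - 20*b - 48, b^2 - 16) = b - 4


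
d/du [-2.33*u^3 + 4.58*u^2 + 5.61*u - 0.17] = -6.99*u^2 + 9.16*u + 5.61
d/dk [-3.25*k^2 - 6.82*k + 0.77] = -6.5*k - 6.82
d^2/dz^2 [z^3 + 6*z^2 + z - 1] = 6*z + 12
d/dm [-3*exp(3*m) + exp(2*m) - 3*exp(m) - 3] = (-9*exp(2*m) + 2*exp(m) - 3)*exp(m)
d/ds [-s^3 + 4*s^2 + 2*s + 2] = -3*s^2 + 8*s + 2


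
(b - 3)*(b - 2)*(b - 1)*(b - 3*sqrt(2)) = b^4 - 6*b^3 - 3*sqrt(2)*b^3 + 11*b^2 + 18*sqrt(2)*b^2 - 33*sqrt(2)*b - 6*b + 18*sqrt(2)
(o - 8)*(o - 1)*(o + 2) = o^3 - 7*o^2 - 10*o + 16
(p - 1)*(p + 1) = p^2 - 1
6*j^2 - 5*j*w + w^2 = (-3*j + w)*(-2*j + w)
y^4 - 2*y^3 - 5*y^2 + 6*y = y*(y - 3)*(y - 1)*(y + 2)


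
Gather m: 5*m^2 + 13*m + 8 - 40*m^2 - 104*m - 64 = -35*m^2 - 91*m - 56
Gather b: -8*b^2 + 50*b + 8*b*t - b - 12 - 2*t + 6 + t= -8*b^2 + b*(8*t + 49) - t - 6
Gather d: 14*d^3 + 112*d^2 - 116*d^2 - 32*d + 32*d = 14*d^3 - 4*d^2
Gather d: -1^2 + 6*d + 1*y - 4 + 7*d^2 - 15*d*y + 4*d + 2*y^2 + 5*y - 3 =7*d^2 + d*(10 - 15*y) + 2*y^2 + 6*y - 8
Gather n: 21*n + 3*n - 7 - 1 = 24*n - 8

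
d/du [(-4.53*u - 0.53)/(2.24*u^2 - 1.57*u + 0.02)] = (10.1472*u^2 + 2.3744*u - 0.9227)/(5.0176*u^4 - 7.0336*u^3 + 2.5545*u^2 - 0.0628*u + 0.0004)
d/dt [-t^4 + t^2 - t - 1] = -4*t^3 + 2*t - 1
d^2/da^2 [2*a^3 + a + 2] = 12*a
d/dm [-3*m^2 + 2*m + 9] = 2 - 6*m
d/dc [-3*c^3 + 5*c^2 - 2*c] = -9*c^2 + 10*c - 2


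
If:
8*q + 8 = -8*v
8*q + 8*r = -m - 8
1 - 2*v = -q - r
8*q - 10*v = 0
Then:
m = 64/9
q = -5/9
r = -4/3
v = -4/9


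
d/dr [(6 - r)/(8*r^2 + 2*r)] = (2*r^2 - 24*r - 3)/(r^2*(16*r^2 + 8*r + 1))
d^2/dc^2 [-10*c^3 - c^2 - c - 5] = -60*c - 2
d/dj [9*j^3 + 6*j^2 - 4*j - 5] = 27*j^2 + 12*j - 4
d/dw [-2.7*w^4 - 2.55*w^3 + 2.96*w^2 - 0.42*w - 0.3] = -10.8*w^3 - 7.65*w^2 + 5.92*w - 0.42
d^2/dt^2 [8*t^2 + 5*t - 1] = 16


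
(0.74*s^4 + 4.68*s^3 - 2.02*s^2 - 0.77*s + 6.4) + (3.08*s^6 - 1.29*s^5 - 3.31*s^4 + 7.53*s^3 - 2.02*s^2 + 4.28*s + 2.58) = 3.08*s^6 - 1.29*s^5 - 2.57*s^4 + 12.21*s^3 - 4.04*s^2 + 3.51*s + 8.98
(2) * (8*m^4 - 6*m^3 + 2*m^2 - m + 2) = 16*m^4 - 12*m^3 + 4*m^2 - 2*m + 4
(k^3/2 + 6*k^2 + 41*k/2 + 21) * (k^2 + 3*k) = k^5/2 + 15*k^4/2 + 77*k^3/2 + 165*k^2/2 + 63*k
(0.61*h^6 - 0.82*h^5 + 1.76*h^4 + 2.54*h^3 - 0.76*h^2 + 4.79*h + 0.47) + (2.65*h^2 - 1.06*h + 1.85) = 0.61*h^6 - 0.82*h^5 + 1.76*h^4 + 2.54*h^3 + 1.89*h^2 + 3.73*h + 2.32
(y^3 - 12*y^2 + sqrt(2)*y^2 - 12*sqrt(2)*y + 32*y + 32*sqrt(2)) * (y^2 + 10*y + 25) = y^5 - 2*y^4 + sqrt(2)*y^4 - 63*y^3 - 2*sqrt(2)*y^3 - 63*sqrt(2)*y^2 + 20*y^2 + 20*sqrt(2)*y + 800*y + 800*sqrt(2)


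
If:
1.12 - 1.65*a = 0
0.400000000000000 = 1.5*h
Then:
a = 0.68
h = 0.27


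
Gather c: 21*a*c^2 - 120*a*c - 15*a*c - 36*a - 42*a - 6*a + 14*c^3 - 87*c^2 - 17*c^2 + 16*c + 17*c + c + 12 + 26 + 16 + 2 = -84*a + 14*c^3 + c^2*(21*a - 104) + c*(34 - 135*a) + 56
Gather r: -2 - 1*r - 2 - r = -2*r - 4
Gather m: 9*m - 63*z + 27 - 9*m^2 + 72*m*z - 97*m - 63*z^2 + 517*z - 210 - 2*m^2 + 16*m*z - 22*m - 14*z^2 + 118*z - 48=-11*m^2 + m*(88*z - 110) - 77*z^2 + 572*z - 231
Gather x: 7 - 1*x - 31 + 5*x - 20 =4*x - 44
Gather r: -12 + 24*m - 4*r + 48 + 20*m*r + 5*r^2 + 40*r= 24*m + 5*r^2 + r*(20*m + 36) + 36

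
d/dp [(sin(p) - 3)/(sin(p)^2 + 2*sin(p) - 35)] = (6*sin(p) + cos(p)^2 - 30)*cos(p)/(sin(p)^2 + 2*sin(p) - 35)^2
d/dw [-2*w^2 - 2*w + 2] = -4*w - 2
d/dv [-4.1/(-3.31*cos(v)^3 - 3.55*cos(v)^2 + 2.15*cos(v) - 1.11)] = (40.713*cos(v)^2 + 29.11*cos(v) - 8.815)*sin(v)/(3.31*cos(v)^3 + 3.55*cos(v)^2 - 2.15*cos(v) + 1.11)^2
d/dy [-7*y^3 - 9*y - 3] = -21*y^2 - 9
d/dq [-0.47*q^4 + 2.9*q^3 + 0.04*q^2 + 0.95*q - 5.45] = -1.88*q^3 + 8.7*q^2 + 0.08*q + 0.95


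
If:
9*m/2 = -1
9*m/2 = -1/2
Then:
No Solution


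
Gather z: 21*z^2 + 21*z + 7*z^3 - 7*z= 7*z^3 + 21*z^2 + 14*z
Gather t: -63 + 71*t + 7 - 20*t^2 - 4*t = -20*t^2 + 67*t - 56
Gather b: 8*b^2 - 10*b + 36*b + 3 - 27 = 8*b^2 + 26*b - 24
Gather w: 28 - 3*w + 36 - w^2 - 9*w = -w^2 - 12*w + 64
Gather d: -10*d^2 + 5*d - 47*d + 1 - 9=-10*d^2 - 42*d - 8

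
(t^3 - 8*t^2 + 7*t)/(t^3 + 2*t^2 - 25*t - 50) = t*(t^2 - 8*t + 7)/(t^3 + 2*t^2 - 25*t - 50)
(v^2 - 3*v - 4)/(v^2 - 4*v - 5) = (v - 4)/(v - 5)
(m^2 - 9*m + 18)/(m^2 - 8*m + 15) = (m - 6)/(m - 5)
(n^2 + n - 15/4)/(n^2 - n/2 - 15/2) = (n - 3/2)/(n - 3)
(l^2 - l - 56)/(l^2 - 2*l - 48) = (l + 7)/(l + 6)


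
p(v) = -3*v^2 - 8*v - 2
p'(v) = -6*v - 8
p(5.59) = -140.46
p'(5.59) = -41.54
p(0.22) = -3.91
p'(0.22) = -9.32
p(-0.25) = -0.19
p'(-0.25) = -6.50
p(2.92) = -50.94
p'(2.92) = -25.52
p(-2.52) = -0.89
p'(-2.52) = 7.12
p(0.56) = -7.42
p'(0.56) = -11.36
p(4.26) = -90.52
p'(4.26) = -33.56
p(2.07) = -31.41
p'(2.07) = -20.42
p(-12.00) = -338.00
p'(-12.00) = 64.00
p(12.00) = -530.00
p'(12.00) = -80.00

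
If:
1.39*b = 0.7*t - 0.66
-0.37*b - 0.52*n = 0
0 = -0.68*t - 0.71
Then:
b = -1.00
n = 0.71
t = -1.04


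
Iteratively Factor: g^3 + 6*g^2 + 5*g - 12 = (g - 1)*(g^2 + 7*g + 12) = (g - 1)*(g + 4)*(g + 3)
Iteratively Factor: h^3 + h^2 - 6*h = (h)*(h^2 + h - 6) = h*(h - 2)*(h + 3)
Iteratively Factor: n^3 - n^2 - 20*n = (n)*(n^2 - n - 20) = n*(n - 5)*(n + 4)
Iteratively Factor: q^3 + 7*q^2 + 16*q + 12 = (q + 2)*(q^2 + 5*q + 6) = (q + 2)^2*(q + 3)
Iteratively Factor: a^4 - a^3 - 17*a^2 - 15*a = (a - 5)*(a^3 + 4*a^2 + 3*a) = (a - 5)*(a + 1)*(a^2 + 3*a) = (a - 5)*(a + 1)*(a + 3)*(a)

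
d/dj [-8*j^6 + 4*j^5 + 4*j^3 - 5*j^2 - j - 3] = -48*j^5 + 20*j^4 + 12*j^2 - 10*j - 1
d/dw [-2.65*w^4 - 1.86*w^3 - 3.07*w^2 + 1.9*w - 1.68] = -10.6*w^3 - 5.58*w^2 - 6.14*w + 1.9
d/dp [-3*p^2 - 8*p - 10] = -6*p - 8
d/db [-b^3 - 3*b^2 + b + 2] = -3*b^2 - 6*b + 1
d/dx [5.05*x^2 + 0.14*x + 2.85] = 10.1*x + 0.14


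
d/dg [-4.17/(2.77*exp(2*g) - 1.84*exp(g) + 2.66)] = (23.1018*exp(g) - 7.6728)*exp(g)/(2.77*exp(2*g) - 1.84*exp(g) + 2.66)^2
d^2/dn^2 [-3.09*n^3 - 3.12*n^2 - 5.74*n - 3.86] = -18.54*n - 6.24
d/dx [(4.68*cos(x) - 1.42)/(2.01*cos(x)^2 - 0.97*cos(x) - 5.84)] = (9.4068*cos(x)^2 - 5.7084*cos(x) + 28.7086)*sin(x)/(4.0401*cos(x)^4 - 3.8994*cos(x)^3 - 22.5359*cos(x)^2 + 11.3296*cos(x) + 34.1056)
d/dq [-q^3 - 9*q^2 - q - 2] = -3*q^2 - 18*q - 1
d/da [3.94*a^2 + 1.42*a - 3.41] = 7.88*a + 1.42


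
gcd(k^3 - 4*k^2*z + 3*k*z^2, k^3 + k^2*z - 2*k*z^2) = -k^2 + k*z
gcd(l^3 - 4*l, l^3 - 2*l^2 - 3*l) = l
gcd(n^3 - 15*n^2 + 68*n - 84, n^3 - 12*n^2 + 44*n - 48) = n^2 - 8*n + 12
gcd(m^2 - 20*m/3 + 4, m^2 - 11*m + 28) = 1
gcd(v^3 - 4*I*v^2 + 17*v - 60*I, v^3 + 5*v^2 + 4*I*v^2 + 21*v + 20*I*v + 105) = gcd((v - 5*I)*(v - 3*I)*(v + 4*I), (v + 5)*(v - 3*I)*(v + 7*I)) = v - 3*I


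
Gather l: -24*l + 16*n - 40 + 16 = -24*l + 16*n - 24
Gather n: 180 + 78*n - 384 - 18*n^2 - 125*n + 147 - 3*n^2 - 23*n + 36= -21*n^2 - 70*n - 21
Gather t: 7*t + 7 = 7*t + 7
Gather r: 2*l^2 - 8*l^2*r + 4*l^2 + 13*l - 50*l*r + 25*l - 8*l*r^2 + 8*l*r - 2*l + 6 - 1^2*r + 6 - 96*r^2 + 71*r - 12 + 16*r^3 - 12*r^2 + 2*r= 6*l^2 + 36*l + 16*r^3 + r^2*(-8*l - 108) + r*(-8*l^2 - 42*l + 72)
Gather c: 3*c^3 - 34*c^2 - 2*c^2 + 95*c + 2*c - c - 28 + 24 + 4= 3*c^3 - 36*c^2 + 96*c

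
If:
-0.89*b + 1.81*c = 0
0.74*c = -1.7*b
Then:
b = 0.00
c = 0.00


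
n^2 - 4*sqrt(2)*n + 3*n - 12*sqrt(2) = (n + 3)*(n - 4*sqrt(2))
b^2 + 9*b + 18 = (b + 3)*(b + 6)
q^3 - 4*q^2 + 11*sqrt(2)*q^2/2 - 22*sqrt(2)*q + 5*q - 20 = (q - 4)*(q + sqrt(2)/2)*(q + 5*sqrt(2))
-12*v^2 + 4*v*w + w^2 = (-2*v + w)*(6*v + w)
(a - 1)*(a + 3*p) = a^2 + 3*a*p - a - 3*p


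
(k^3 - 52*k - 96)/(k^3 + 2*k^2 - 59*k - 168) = (k^2 + 8*k + 12)/(k^2 + 10*k + 21)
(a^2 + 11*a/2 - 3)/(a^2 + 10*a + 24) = (a - 1/2)/(a + 4)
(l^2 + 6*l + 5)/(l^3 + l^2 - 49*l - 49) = (l + 5)/(l^2 - 49)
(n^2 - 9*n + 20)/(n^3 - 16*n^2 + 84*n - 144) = (n - 5)/(n^2 - 12*n + 36)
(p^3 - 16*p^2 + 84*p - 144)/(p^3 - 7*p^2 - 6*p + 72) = (p - 6)/(p + 3)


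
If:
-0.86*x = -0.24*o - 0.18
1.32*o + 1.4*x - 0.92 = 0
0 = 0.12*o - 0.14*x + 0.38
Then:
No Solution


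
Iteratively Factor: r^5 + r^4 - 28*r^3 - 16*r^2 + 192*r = (r + 4)*(r^4 - 3*r^3 - 16*r^2 + 48*r) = r*(r + 4)*(r^3 - 3*r^2 - 16*r + 48) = r*(r - 3)*(r + 4)*(r^2 - 16) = r*(r - 3)*(r + 4)^2*(r - 4)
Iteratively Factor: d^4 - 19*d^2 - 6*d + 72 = (d + 3)*(d^3 - 3*d^2 - 10*d + 24) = (d - 2)*(d + 3)*(d^2 - d - 12) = (d - 2)*(d + 3)^2*(d - 4)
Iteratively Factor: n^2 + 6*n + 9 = (n + 3)*(n + 3)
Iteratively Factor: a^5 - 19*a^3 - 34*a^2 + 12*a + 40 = (a - 1)*(a^4 + a^3 - 18*a^2 - 52*a - 40) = (a - 1)*(a + 2)*(a^3 - a^2 - 16*a - 20) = (a - 1)*(a + 2)^2*(a^2 - 3*a - 10) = (a - 1)*(a + 2)^3*(a - 5)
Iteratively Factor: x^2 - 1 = (x + 1)*(x - 1)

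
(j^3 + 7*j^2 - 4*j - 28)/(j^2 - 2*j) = j + 9 + 14/j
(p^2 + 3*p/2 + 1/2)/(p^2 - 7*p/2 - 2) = (p + 1)/(p - 4)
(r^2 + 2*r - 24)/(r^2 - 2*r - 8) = (r + 6)/(r + 2)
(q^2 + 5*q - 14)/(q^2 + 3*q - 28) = (q - 2)/(q - 4)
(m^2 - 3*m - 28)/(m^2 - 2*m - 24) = (m - 7)/(m - 6)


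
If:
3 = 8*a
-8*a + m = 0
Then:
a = 3/8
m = 3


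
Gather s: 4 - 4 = 0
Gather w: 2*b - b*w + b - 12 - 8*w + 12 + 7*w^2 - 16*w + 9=3*b + 7*w^2 + w*(-b - 24) + 9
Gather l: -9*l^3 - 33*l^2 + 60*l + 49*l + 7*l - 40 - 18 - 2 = -9*l^3 - 33*l^2 + 116*l - 60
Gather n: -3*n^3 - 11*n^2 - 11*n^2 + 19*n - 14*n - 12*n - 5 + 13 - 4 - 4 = -3*n^3 - 22*n^2 - 7*n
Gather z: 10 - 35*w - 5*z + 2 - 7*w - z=-42*w - 6*z + 12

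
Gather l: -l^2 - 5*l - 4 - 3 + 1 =-l^2 - 5*l - 6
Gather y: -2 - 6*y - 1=-6*y - 3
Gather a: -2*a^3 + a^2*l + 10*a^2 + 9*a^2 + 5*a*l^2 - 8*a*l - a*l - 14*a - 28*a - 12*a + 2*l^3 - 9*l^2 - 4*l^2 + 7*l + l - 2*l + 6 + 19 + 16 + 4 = -2*a^3 + a^2*(l + 19) + a*(5*l^2 - 9*l - 54) + 2*l^3 - 13*l^2 + 6*l + 45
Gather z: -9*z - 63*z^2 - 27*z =-63*z^2 - 36*z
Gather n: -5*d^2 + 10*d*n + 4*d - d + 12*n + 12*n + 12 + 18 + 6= -5*d^2 + 3*d + n*(10*d + 24) + 36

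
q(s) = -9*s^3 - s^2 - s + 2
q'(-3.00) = -238.00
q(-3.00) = 239.00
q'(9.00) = -2206.00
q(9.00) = -6649.00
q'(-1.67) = -72.96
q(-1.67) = 42.80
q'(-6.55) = -1146.27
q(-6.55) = 2494.75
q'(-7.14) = -1363.17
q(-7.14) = 3234.11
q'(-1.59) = -66.08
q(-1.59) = 37.24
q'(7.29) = -1450.47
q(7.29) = -3545.22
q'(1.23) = -44.31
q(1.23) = -17.49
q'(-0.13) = -1.20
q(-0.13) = 2.13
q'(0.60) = -11.92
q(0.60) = -0.90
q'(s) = -27*s^2 - 2*s - 1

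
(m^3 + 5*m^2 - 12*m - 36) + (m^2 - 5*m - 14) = m^3 + 6*m^2 - 17*m - 50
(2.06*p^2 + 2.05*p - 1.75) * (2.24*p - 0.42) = 4.6144*p^3 + 3.7268*p^2 - 4.781*p + 0.735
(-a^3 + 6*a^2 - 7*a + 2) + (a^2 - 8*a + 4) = -a^3 + 7*a^2 - 15*a + 6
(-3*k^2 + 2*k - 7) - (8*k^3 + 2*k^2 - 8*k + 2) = -8*k^3 - 5*k^2 + 10*k - 9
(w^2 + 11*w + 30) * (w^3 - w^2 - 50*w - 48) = w^5 + 10*w^4 - 31*w^3 - 628*w^2 - 2028*w - 1440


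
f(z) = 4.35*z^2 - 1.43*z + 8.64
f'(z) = 8.7*z - 1.43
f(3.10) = 46.01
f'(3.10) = 25.54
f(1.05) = 11.93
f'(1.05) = 7.70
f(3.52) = 57.50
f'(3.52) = 29.19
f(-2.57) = 41.05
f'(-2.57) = -23.79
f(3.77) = 65.08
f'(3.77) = 31.37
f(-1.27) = 17.47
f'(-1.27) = -12.48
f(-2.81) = 47.01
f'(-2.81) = -25.88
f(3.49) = 56.63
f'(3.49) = 28.93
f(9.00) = 348.12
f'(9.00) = 76.87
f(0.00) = 8.64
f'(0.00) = -1.43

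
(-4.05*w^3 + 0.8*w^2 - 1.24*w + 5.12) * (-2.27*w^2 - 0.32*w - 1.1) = 9.1935*w^5 - 0.52*w^4 + 7.0138*w^3 - 12.1056*w^2 - 0.2744*w - 5.632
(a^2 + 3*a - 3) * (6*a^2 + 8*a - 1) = 6*a^4 + 26*a^3 + 5*a^2 - 27*a + 3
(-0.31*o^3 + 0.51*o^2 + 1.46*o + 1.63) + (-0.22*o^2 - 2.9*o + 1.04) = -0.31*o^3 + 0.29*o^2 - 1.44*o + 2.67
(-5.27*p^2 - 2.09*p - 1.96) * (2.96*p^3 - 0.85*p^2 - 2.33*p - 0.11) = -15.5992*p^5 - 1.7069*p^4 + 8.254*p^3 + 7.1154*p^2 + 4.7967*p + 0.2156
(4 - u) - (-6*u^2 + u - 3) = 6*u^2 - 2*u + 7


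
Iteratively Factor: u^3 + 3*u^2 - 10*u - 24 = (u + 2)*(u^2 + u - 12) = (u + 2)*(u + 4)*(u - 3)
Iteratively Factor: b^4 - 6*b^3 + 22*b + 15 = (b - 5)*(b^3 - b^2 - 5*b - 3) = (b - 5)*(b + 1)*(b^2 - 2*b - 3) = (b - 5)*(b - 3)*(b + 1)*(b + 1)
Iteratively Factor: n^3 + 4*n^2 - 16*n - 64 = (n - 4)*(n^2 + 8*n + 16) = (n - 4)*(n + 4)*(n + 4)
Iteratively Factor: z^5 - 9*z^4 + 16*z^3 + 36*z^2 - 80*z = (z + 2)*(z^4 - 11*z^3 + 38*z^2 - 40*z) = z*(z + 2)*(z^3 - 11*z^2 + 38*z - 40) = z*(z - 5)*(z + 2)*(z^2 - 6*z + 8) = z*(z - 5)*(z - 2)*(z + 2)*(z - 4)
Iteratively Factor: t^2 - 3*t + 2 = (t - 1)*(t - 2)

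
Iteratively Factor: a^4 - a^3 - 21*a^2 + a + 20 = (a - 5)*(a^3 + 4*a^2 - a - 4) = (a - 5)*(a - 1)*(a^2 + 5*a + 4) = (a - 5)*(a - 1)*(a + 1)*(a + 4)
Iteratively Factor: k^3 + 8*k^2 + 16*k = (k + 4)*(k^2 + 4*k) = (k + 4)^2*(k)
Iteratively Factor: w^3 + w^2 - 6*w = (w + 3)*(w^2 - 2*w) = w*(w + 3)*(w - 2)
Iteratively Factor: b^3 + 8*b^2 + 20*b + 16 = (b + 2)*(b^2 + 6*b + 8) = (b + 2)^2*(b + 4)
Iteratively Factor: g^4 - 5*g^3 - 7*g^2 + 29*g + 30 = (g + 2)*(g^3 - 7*g^2 + 7*g + 15) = (g - 3)*(g + 2)*(g^2 - 4*g - 5) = (g - 3)*(g + 1)*(g + 2)*(g - 5)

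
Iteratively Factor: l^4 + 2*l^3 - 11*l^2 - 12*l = (l + 1)*(l^3 + l^2 - 12*l) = (l - 3)*(l + 1)*(l^2 + 4*l) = l*(l - 3)*(l + 1)*(l + 4)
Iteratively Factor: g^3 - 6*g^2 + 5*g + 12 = (g - 3)*(g^2 - 3*g - 4) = (g - 3)*(g + 1)*(g - 4)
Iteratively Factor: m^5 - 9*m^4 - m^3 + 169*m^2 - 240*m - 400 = (m + 4)*(m^4 - 13*m^3 + 51*m^2 - 35*m - 100) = (m - 5)*(m + 4)*(m^3 - 8*m^2 + 11*m + 20) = (m - 5)*(m + 1)*(m + 4)*(m^2 - 9*m + 20) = (m - 5)*(m - 4)*(m + 1)*(m + 4)*(m - 5)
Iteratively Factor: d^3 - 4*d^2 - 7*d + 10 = (d + 2)*(d^2 - 6*d + 5) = (d - 1)*(d + 2)*(d - 5)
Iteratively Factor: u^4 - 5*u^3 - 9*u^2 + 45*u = (u - 5)*(u^3 - 9*u) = (u - 5)*(u + 3)*(u^2 - 3*u) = (u - 5)*(u - 3)*(u + 3)*(u)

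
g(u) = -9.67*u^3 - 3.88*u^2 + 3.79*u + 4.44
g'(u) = -29.01*u^2 - 7.76*u + 3.79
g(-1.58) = 26.91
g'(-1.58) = -56.37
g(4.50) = -938.25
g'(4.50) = -618.58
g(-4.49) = 784.52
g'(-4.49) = -546.21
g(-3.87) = 492.14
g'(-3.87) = -400.66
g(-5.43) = 1417.65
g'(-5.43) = -809.43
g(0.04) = 4.58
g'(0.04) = 3.43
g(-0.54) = 2.78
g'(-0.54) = -0.48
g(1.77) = -54.63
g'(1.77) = -100.83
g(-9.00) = 6705.48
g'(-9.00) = -2276.18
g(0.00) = 4.44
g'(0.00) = 3.79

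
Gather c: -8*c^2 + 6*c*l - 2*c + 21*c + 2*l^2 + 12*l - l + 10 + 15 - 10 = -8*c^2 + c*(6*l + 19) + 2*l^2 + 11*l + 15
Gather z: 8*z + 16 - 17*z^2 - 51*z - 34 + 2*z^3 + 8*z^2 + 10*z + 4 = 2*z^3 - 9*z^2 - 33*z - 14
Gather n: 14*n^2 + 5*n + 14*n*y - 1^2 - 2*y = 14*n^2 + n*(14*y + 5) - 2*y - 1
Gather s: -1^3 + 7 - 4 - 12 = -10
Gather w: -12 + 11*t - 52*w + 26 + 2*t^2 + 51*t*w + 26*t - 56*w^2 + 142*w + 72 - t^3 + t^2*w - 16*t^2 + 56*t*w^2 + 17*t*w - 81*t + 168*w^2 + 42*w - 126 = -t^3 - 14*t^2 - 44*t + w^2*(56*t + 112) + w*(t^2 + 68*t + 132) - 40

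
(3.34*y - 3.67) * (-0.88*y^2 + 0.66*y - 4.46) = -2.9392*y^3 + 5.434*y^2 - 17.3186*y + 16.3682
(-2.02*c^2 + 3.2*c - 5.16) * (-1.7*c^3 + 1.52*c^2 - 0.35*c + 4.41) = 3.434*c^5 - 8.5104*c^4 + 14.343*c^3 - 17.8714*c^2 + 15.918*c - 22.7556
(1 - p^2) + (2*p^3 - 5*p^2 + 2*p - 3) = 2*p^3 - 6*p^2 + 2*p - 2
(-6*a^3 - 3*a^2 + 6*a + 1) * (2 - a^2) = 6*a^5 + 3*a^4 - 18*a^3 - 7*a^2 + 12*a + 2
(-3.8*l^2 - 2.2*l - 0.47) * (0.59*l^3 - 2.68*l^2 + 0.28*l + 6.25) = -2.242*l^5 + 8.886*l^4 + 4.5547*l^3 - 23.1064*l^2 - 13.8816*l - 2.9375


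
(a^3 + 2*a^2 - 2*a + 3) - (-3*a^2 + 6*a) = a^3 + 5*a^2 - 8*a + 3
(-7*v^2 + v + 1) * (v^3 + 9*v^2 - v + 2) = -7*v^5 - 62*v^4 + 17*v^3 - 6*v^2 + v + 2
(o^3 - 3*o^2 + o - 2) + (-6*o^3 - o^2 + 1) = -5*o^3 - 4*o^2 + o - 1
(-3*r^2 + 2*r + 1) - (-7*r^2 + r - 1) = 4*r^2 + r + 2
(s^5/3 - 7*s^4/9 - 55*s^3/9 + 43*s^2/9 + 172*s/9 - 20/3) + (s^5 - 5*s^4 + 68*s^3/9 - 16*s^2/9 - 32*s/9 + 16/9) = 4*s^5/3 - 52*s^4/9 + 13*s^3/9 + 3*s^2 + 140*s/9 - 44/9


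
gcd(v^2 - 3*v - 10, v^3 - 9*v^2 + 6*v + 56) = v + 2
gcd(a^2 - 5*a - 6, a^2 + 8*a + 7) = a + 1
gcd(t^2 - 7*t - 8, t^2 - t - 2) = t + 1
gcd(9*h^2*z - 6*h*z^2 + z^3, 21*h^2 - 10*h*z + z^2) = -3*h + z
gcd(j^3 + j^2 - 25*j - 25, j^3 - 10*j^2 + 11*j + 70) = j - 5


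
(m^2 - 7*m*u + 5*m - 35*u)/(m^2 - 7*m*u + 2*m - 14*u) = (m + 5)/(m + 2)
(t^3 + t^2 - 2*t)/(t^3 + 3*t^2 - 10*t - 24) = t*(t - 1)/(t^2 + t - 12)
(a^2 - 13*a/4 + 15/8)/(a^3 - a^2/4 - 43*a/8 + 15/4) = (2*a - 5)/(2*a^2 + a - 10)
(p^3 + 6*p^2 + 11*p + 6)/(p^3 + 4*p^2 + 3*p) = (p + 2)/p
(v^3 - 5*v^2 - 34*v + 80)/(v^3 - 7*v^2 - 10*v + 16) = (v^2 + 3*v - 10)/(v^2 + v - 2)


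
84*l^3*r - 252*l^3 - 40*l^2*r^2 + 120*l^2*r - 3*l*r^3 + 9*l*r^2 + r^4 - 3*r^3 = (-7*l + r)*(-2*l + r)*(6*l + r)*(r - 3)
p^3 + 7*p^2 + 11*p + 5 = (p + 1)^2*(p + 5)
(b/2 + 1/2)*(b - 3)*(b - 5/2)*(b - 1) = b^4/2 - 11*b^3/4 + 13*b^2/4 + 11*b/4 - 15/4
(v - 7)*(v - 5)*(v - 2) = v^3 - 14*v^2 + 59*v - 70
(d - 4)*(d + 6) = d^2 + 2*d - 24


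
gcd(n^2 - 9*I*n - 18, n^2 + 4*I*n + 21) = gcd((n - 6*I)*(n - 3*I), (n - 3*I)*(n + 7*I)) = n - 3*I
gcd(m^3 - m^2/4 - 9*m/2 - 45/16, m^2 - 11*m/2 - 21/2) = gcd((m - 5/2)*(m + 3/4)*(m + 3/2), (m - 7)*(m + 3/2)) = m + 3/2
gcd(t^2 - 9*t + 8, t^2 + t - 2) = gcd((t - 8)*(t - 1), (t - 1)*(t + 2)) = t - 1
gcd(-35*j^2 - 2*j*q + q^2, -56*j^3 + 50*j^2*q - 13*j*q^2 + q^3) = -7*j + q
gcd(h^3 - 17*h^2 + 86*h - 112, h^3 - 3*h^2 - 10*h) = 1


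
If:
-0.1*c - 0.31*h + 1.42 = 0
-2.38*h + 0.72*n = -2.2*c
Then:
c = 3.67347826086957 - 0.242608695652174*n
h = 0.0782608695652174*n + 3.39565217391304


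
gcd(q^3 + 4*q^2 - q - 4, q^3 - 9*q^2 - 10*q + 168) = q + 4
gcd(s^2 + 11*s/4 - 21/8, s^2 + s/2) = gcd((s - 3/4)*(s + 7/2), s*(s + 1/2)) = 1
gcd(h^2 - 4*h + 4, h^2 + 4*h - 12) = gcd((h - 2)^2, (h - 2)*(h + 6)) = h - 2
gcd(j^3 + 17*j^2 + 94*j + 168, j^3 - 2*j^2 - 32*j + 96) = j + 6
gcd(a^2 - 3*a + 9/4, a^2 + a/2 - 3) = a - 3/2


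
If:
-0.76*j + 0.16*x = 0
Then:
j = 0.210526315789474*x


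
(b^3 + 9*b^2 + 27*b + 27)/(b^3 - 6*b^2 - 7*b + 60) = (b^2 + 6*b + 9)/(b^2 - 9*b + 20)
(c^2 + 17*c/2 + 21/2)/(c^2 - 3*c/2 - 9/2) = (c + 7)/(c - 3)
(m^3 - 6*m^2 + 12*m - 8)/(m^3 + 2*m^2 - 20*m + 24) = (m - 2)/(m + 6)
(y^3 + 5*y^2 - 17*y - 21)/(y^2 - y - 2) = (y^2 + 4*y - 21)/(y - 2)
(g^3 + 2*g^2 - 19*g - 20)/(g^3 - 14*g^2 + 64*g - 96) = (g^2 + 6*g + 5)/(g^2 - 10*g + 24)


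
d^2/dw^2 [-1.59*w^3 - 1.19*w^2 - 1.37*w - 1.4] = -9.54*w - 2.38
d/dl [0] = 0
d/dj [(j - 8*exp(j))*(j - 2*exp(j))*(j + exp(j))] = -9*j^2*exp(j) + 3*j^2 + 12*j*exp(2*j) - 18*j*exp(j) + 48*exp(3*j) + 6*exp(2*j)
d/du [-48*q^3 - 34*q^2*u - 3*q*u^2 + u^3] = -34*q^2 - 6*q*u + 3*u^2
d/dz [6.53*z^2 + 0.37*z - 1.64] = 13.06*z + 0.37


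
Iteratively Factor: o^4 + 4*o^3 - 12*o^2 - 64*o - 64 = (o - 4)*(o^3 + 8*o^2 + 20*o + 16) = (o - 4)*(o + 2)*(o^2 + 6*o + 8) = (o - 4)*(o + 2)^2*(o + 4)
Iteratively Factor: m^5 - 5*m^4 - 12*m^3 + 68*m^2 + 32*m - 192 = (m - 4)*(m^4 - m^3 - 16*m^2 + 4*m + 48) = (m - 4)*(m + 2)*(m^3 - 3*m^2 - 10*m + 24) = (m - 4)^2*(m + 2)*(m^2 + m - 6) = (m - 4)^2*(m + 2)*(m + 3)*(m - 2)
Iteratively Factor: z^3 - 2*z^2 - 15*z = (z + 3)*(z^2 - 5*z) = z*(z + 3)*(z - 5)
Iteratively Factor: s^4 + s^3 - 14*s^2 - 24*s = (s + 3)*(s^3 - 2*s^2 - 8*s) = (s - 4)*(s + 3)*(s^2 + 2*s) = (s - 4)*(s + 2)*(s + 3)*(s)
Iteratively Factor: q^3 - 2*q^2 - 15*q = (q + 3)*(q^2 - 5*q) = (q - 5)*(q + 3)*(q)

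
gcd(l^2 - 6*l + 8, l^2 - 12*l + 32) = l - 4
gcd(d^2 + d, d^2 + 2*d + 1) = d + 1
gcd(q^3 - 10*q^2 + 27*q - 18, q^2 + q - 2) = q - 1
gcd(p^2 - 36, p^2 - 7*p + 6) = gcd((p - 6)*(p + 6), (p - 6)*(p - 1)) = p - 6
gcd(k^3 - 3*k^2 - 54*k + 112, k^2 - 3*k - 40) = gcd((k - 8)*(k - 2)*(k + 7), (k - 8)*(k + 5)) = k - 8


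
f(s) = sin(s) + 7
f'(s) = cos(s)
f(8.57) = 7.75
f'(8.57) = -0.66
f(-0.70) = 6.36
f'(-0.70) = 0.76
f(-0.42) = 6.59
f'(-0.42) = 0.91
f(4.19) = 6.13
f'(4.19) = -0.50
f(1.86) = 7.96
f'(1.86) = -0.29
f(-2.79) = 6.66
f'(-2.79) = -0.94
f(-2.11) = 6.14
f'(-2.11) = -0.51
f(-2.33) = 6.27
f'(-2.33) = -0.69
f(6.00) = 6.72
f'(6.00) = 0.96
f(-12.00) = 7.54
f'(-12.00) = 0.84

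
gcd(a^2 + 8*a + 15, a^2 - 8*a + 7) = 1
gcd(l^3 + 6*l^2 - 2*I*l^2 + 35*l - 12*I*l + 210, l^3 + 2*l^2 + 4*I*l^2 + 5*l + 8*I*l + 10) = l + 5*I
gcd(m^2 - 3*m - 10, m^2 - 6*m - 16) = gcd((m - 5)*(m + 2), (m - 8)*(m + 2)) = m + 2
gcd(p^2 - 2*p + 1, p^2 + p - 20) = 1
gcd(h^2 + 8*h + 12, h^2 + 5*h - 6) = h + 6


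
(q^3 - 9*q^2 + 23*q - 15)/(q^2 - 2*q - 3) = (q^2 - 6*q + 5)/(q + 1)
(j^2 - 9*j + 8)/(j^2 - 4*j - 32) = (j - 1)/(j + 4)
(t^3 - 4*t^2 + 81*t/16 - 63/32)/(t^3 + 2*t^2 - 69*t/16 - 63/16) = (8*t^2 - 18*t + 9)/(2*(4*t^2 + 15*t + 9))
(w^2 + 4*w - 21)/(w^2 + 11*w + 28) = (w - 3)/(w + 4)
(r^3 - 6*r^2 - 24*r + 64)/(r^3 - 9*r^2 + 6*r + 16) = (r + 4)/(r + 1)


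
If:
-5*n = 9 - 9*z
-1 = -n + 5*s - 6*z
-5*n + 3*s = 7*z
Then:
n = -180/283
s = 127/283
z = 183/283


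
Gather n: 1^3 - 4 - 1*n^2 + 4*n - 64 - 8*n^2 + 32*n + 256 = -9*n^2 + 36*n + 189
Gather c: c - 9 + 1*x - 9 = c + x - 18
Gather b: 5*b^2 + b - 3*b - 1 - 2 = 5*b^2 - 2*b - 3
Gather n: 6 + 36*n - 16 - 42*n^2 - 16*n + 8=-42*n^2 + 20*n - 2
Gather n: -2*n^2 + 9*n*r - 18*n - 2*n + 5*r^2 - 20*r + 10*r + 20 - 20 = -2*n^2 + n*(9*r - 20) + 5*r^2 - 10*r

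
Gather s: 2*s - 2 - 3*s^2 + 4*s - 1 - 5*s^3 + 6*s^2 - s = -5*s^3 + 3*s^2 + 5*s - 3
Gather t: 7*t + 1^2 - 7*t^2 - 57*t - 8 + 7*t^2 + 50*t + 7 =0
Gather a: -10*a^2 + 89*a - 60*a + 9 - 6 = -10*a^2 + 29*a + 3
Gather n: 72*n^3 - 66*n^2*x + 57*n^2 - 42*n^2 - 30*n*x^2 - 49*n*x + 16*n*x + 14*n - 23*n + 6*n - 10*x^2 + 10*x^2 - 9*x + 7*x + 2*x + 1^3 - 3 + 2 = 72*n^3 + n^2*(15 - 66*x) + n*(-30*x^2 - 33*x - 3)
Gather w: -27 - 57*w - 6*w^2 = -6*w^2 - 57*w - 27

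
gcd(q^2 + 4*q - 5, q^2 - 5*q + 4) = q - 1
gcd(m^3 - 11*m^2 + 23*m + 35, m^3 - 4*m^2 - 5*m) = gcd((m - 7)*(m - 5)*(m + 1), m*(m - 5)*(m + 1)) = m^2 - 4*m - 5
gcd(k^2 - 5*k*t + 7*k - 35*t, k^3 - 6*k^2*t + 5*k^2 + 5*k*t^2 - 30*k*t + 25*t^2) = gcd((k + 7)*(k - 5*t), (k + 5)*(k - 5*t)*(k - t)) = -k + 5*t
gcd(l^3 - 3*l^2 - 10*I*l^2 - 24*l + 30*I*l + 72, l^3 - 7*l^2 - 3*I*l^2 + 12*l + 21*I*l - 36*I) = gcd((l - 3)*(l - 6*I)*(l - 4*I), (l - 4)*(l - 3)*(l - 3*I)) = l - 3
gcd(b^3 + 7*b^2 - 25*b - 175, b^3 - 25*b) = b^2 - 25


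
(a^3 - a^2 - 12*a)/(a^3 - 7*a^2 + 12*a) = (a + 3)/(a - 3)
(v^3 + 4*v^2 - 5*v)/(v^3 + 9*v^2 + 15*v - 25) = v/(v + 5)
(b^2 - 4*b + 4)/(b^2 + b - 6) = (b - 2)/(b + 3)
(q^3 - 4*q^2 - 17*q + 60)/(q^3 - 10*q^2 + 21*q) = (q^2 - q - 20)/(q*(q - 7))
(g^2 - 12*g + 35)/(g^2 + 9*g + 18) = (g^2 - 12*g + 35)/(g^2 + 9*g + 18)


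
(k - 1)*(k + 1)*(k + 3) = k^3 + 3*k^2 - k - 3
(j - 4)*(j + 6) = j^2 + 2*j - 24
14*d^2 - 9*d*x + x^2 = (-7*d + x)*(-2*d + x)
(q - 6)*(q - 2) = q^2 - 8*q + 12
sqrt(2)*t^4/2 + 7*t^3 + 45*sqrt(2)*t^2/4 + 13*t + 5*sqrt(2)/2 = (t + sqrt(2)/2)*(t + sqrt(2))*(t + 5*sqrt(2))*(sqrt(2)*t/2 + 1/2)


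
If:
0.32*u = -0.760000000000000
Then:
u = -2.38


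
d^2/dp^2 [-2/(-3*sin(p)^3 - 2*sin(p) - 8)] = 2*(-81*sin(p)^6 + 96*sin(p)^4 + 216*sin(p)^3 + 32*sin(p)^2 - 128*sin(p) + 8)/(3*sin(p)^3 + 2*sin(p) + 8)^3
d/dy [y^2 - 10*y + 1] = 2*y - 10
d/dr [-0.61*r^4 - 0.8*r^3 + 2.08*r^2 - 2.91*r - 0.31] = -2.44*r^3 - 2.4*r^2 + 4.16*r - 2.91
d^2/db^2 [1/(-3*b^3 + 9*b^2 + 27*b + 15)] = 4*(-b^2 + 6*b - 11)/(b^7 - 11*b^6 + 21*b^5 + 89*b^4 - 109*b^3 - 465*b^2 - 425*b - 125)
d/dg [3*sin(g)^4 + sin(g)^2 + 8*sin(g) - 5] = 2*(6*sin(g)^3 + sin(g) + 4)*cos(g)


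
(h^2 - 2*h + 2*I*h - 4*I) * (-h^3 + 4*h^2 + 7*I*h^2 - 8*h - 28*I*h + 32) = -h^5 + 6*h^4 + 5*I*h^4 - 30*h^3 - 30*I*h^3 + 132*h^2 + 24*I*h^2 - 176*h + 96*I*h - 128*I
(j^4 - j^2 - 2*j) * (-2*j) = -2*j^5 + 2*j^3 + 4*j^2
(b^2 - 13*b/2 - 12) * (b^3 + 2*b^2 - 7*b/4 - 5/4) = b^5 - 9*b^4/2 - 107*b^3/4 - 111*b^2/8 + 233*b/8 + 15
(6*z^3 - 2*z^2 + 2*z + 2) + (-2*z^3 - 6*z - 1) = 4*z^3 - 2*z^2 - 4*z + 1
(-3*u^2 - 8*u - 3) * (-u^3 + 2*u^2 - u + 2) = 3*u^5 + 2*u^4 - 10*u^3 - 4*u^2 - 13*u - 6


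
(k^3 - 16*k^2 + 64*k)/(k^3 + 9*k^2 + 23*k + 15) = k*(k^2 - 16*k + 64)/(k^3 + 9*k^2 + 23*k + 15)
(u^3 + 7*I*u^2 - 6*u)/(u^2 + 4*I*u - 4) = u*(u^2 + 7*I*u - 6)/(u^2 + 4*I*u - 4)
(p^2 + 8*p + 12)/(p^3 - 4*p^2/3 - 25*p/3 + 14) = 3*(p^2 + 8*p + 12)/(3*p^3 - 4*p^2 - 25*p + 42)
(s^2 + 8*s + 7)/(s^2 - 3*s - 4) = (s + 7)/(s - 4)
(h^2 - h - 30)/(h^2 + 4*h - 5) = (h - 6)/(h - 1)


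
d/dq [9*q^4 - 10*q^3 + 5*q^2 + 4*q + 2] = 36*q^3 - 30*q^2 + 10*q + 4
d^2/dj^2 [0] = 0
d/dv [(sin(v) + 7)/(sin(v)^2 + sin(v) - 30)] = (-14*sin(v) + cos(v)^2 - 38)*cos(v)/(sin(v)^2 + sin(v) - 30)^2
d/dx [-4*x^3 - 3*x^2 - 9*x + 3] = -12*x^2 - 6*x - 9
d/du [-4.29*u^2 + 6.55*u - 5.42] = 6.55 - 8.58*u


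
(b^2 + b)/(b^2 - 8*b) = (b + 1)/(b - 8)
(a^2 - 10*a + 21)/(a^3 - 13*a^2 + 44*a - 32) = (a^2 - 10*a + 21)/(a^3 - 13*a^2 + 44*a - 32)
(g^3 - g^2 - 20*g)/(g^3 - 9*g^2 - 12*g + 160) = g/(g - 8)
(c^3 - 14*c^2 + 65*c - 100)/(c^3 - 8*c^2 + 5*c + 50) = (c - 4)/(c + 2)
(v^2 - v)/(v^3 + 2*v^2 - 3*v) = 1/(v + 3)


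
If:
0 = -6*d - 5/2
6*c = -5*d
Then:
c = 25/72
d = -5/12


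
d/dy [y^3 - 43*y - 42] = 3*y^2 - 43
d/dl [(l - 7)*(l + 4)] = 2*l - 3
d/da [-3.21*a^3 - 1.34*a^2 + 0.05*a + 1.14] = -9.63*a^2 - 2.68*a + 0.05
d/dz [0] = 0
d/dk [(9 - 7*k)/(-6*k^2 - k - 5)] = (42*k^2 + 7*k - (7*k - 9)*(12*k + 1) + 35)/(6*k^2 + k + 5)^2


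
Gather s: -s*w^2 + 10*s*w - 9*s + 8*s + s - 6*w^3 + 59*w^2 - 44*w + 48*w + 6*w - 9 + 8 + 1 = s*(-w^2 + 10*w) - 6*w^3 + 59*w^2 + 10*w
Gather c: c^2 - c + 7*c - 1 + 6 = c^2 + 6*c + 5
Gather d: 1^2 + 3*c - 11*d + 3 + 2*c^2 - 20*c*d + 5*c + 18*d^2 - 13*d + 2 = 2*c^2 + 8*c + 18*d^2 + d*(-20*c - 24) + 6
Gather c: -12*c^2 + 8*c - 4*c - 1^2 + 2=-12*c^2 + 4*c + 1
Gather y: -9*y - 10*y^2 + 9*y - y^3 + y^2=-y^3 - 9*y^2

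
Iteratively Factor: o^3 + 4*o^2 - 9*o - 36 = (o - 3)*(o^2 + 7*o + 12) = (o - 3)*(o + 4)*(o + 3)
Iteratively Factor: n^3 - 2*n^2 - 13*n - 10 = (n + 1)*(n^2 - 3*n - 10) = (n - 5)*(n + 1)*(n + 2)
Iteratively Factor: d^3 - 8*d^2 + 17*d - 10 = (d - 5)*(d^2 - 3*d + 2) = (d - 5)*(d - 1)*(d - 2)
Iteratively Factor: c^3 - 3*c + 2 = (c - 1)*(c^2 + c - 2) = (c - 1)*(c + 2)*(c - 1)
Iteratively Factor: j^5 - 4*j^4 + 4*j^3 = (j - 2)*(j^4 - 2*j^3) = j*(j - 2)*(j^3 - 2*j^2) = j^2*(j - 2)*(j^2 - 2*j) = j^2*(j - 2)^2*(j)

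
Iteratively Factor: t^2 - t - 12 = (t + 3)*(t - 4)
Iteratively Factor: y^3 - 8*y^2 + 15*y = (y - 5)*(y^2 - 3*y) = y*(y - 5)*(y - 3)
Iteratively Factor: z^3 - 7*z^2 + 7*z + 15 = (z - 3)*(z^2 - 4*z - 5) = (z - 5)*(z - 3)*(z + 1)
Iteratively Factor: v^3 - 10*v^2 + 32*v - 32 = (v - 4)*(v^2 - 6*v + 8) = (v - 4)*(v - 2)*(v - 4)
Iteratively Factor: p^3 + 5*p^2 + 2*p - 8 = (p + 2)*(p^2 + 3*p - 4) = (p - 1)*(p + 2)*(p + 4)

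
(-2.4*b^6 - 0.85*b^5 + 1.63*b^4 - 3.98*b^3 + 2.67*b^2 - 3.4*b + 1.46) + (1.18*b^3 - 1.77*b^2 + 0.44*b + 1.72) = -2.4*b^6 - 0.85*b^5 + 1.63*b^4 - 2.8*b^3 + 0.9*b^2 - 2.96*b + 3.18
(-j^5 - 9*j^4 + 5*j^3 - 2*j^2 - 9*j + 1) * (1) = -j^5 - 9*j^4 + 5*j^3 - 2*j^2 - 9*j + 1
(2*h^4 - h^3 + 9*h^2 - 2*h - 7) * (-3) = -6*h^4 + 3*h^3 - 27*h^2 + 6*h + 21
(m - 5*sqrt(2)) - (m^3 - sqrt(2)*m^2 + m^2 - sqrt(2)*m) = -m^3 - m^2 + sqrt(2)*m^2 + m + sqrt(2)*m - 5*sqrt(2)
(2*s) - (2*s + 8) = -8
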